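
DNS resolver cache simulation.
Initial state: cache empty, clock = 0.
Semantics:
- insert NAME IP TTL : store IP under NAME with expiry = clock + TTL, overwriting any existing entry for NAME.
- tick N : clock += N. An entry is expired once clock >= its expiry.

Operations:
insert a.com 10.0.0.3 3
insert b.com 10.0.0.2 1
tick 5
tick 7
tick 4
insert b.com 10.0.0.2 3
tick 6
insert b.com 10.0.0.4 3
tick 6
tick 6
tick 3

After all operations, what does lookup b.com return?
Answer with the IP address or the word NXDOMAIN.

Answer: NXDOMAIN

Derivation:
Op 1: insert a.com -> 10.0.0.3 (expiry=0+3=3). clock=0
Op 2: insert b.com -> 10.0.0.2 (expiry=0+1=1). clock=0
Op 3: tick 5 -> clock=5. purged={a.com,b.com}
Op 4: tick 7 -> clock=12.
Op 5: tick 4 -> clock=16.
Op 6: insert b.com -> 10.0.0.2 (expiry=16+3=19). clock=16
Op 7: tick 6 -> clock=22. purged={b.com}
Op 8: insert b.com -> 10.0.0.4 (expiry=22+3=25). clock=22
Op 9: tick 6 -> clock=28. purged={b.com}
Op 10: tick 6 -> clock=34.
Op 11: tick 3 -> clock=37.
lookup b.com: not in cache (expired or never inserted)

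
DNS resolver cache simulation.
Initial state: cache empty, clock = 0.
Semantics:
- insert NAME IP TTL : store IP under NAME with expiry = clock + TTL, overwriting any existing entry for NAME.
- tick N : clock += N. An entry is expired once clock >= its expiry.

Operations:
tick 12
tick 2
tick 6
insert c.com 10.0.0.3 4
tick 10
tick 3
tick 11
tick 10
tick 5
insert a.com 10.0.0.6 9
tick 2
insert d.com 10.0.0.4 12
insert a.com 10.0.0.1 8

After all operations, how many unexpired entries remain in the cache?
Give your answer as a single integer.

Answer: 2

Derivation:
Op 1: tick 12 -> clock=12.
Op 2: tick 2 -> clock=14.
Op 3: tick 6 -> clock=20.
Op 4: insert c.com -> 10.0.0.3 (expiry=20+4=24). clock=20
Op 5: tick 10 -> clock=30. purged={c.com}
Op 6: tick 3 -> clock=33.
Op 7: tick 11 -> clock=44.
Op 8: tick 10 -> clock=54.
Op 9: tick 5 -> clock=59.
Op 10: insert a.com -> 10.0.0.6 (expiry=59+9=68). clock=59
Op 11: tick 2 -> clock=61.
Op 12: insert d.com -> 10.0.0.4 (expiry=61+12=73). clock=61
Op 13: insert a.com -> 10.0.0.1 (expiry=61+8=69). clock=61
Final cache (unexpired): {a.com,d.com} -> size=2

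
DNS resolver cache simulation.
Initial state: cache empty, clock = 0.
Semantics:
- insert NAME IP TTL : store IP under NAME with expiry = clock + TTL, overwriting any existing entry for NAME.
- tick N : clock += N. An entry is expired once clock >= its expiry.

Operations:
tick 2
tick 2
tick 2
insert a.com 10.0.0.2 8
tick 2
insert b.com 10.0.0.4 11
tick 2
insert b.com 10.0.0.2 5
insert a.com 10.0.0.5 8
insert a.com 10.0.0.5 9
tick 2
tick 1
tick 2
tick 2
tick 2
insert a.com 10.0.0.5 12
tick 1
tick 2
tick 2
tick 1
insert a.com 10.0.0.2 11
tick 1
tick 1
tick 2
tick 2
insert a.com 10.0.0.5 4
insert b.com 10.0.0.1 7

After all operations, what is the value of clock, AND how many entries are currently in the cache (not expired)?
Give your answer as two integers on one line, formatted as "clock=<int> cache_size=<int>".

Op 1: tick 2 -> clock=2.
Op 2: tick 2 -> clock=4.
Op 3: tick 2 -> clock=6.
Op 4: insert a.com -> 10.0.0.2 (expiry=6+8=14). clock=6
Op 5: tick 2 -> clock=8.
Op 6: insert b.com -> 10.0.0.4 (expiry=8+11=19). clock=8
Op 7: tick 2 -> clock=10.
Op 8: insert b.com -> 10.0.0.2 (expiry=10+5=15). clock=10
Op 9: insert a.com -> 10.0.0.5 (expiry=10+8=18). clock=10
Op 10: insert a.com -> 10.0.0.5 (expiry=10+9=19). clock=10
Op 11: tick 2 -> clock=12.
Op 12: tick 1 -> clock=13.
Op 13: tick 2 -> clock=15. purged={b.com}
Op 14: tick 2 -> clock=17.
Op 15: tick 2 -> clock=19. purged={a.com}
Op 16: insert a.com -> 10.0.0.5 (expiry=19+12=31). clock=19
Op 17: tick 1 -> clock=20.
Op 18: tick 2 -> clock=22.
Op 19: tick 2 -> clock=24.
Op 20: tick 1 -> clock=25.
Op 21: insert a.com -> 10.0.0.2 (expiry=25+11=36). clock=25
Op 22: tick 1 -> clock=26.
Op 23: tick 1 -> clock=27.
Op 24: tick 2 -> clock=29.
Op 25: tick 2 -> clock=31.
Op 26: insert a.com -> 10.0.0.5 (expiry=31+4=35). clock=31
Op 27: insert b.com -> 10.0.0.1 (expiry=31+7=38). clock=31
Final clock = 31
Final cache (unexpired): {a.com,b.com} -> size=2

Answer: clock=31 cache_size=2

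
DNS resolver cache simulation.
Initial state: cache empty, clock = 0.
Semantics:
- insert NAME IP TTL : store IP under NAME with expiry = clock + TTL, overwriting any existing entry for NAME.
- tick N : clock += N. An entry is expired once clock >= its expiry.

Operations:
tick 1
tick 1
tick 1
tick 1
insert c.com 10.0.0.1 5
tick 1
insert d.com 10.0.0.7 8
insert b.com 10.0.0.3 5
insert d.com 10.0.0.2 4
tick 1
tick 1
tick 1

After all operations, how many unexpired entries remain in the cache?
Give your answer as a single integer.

Answer: 3

Derivation:
Op 1: tick 1 -> clock=1.
Op 2: tick 1 -> clock=2.
Op 3: tick 1 -> clock=3.
Op 4: tick 1 -> clock=4.
Op 5: insert c.com -> 10.0.0.1 (expiry=4+5=9). clock=4
Op 6: tick 1 -> clock=5.
Op 7: insert d.com -> 10.0.0.7 (expiry=5+8=13). clock=5
Op 8: insert b.com -> 10.0.0.3 (expiry=5+5=10). clock=5
Op 9: insert d.com -> 10.0.0.2 (expiry=5+4=9). clock=5
Op 10: tick 1 -> clock=6.
Op 11: tick 1 -> clock=7.
Op 12: tick 1 -> clock=8.
Final cache (unexpired): {b.com,c.com,d.com} -> size=3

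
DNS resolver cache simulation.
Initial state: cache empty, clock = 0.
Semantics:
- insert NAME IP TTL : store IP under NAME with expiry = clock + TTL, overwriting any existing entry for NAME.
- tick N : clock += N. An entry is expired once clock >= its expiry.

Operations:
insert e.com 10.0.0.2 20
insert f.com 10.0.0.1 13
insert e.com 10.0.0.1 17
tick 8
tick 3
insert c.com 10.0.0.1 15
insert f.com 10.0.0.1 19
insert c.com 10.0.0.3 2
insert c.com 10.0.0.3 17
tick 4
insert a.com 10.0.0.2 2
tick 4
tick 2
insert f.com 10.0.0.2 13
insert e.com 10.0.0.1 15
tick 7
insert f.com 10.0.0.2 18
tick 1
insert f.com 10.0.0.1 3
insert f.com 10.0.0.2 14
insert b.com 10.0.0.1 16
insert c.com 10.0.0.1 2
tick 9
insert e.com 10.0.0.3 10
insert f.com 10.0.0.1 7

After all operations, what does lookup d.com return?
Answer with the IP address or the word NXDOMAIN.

Op 1: insert e.com -> 10.0.0.2 (expiry=0+20=20). clock=0
Op 2: insert f.com -> 10.0.0.1 (expiry=0+13=13). clock=0
Op 3: insert e.com -> 10.0.0.1 (expiry=0+17=17). clock=0
Op 4: tick 8 -> clock=8.
Op 5: tick 3 -> clock=11.
Op 6: insert c.com -> 10.0.0.1 (expiry=11+15=26). clock=11
Op 7: insert f.com -> 10.0.0.1 (expiry=11+19=30). clock=11
Op 8: insert c.com -> 10.0.0.3 (expiry=11+2=13). clock=11
Op 9: insert c.com -> 10.0.0.3 (expiry=11+17=28). clock=11
Op 10: tick 4 -> clock=15.
Op 11: insert a.com -> 10.0.0.2 (expiry=15+2=17). clock=15
Op 12: tick 4 -> clock=19. purged={a.com,e.com}
Op 13: tick 2 -> clock=21.
Op 14: insert f.com -> 10.0.0.2 (expiry=21+13=34). clock=21
Op 15: insert e.com -> 10.0.0.1 (expiry=21+15=36). clock=21
Op 16: tick 7 -> clock=28. purged={c.com}
Op 17: insert f.com -> 10.0.0.2 (expiry=28+18=46). clock=28
Op 18: tick 1 -> clock=29.
Op 19: insert f.com -> 10.0.0.1 (expiry=29+3=32). clock=29
Op 20: insert f.com -> 10.0.0.2 (expiry=29+14=43). clock=29
Op 21: insert b.com -> 10.0.0.1 (expiry=29+16=45). clock=29
Op 22: insert c.com -> 10.0.0.1 (expiry=29+2=31). clock=29
Op 23: tick 9 -> clock=38. purged={c.com,e.com}
Op 24: insert e.com -> 10.0.0.3 (expiry=38+10=48). clock=38
Op 25: insert f.com -> 10.0.0.1 (expiry=38+7=45). clock=38
lookup d.com: not in cache (expired or never inserted)

Answer: NXDOMAIN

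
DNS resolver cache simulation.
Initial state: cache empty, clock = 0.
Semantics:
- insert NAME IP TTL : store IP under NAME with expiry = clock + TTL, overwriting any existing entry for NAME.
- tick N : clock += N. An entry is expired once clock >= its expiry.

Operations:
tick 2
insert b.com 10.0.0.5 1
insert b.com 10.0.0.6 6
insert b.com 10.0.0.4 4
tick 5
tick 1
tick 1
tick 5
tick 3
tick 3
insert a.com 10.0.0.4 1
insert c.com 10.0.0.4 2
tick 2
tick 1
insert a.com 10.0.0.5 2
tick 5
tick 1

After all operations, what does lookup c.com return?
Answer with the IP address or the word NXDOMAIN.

Answer: NXDOMAIN

Derivation:
Op 1: tick 2 -> clock=2.
Op 2: insert b.com -> 10.0.0.5 (expiry=2+1=3). clock=2
Op 3: insert b.com -> 10.0.0.6 (expiry=2+6=8). clock=2
Op 4: insert b.com -> 10.0.0.4 (expiry=2+4=6). clock=2
Op 5: tick 5 -> clock=7. purged={b.com}
Op 6: tick 1 -> clock=8.
Op 7: tick 1 -> clock=9.
Op 8: tick 5 -> clock=14.
Op 9: tick 3 -> clock=17.
Op 10: tick 3 -> clock=20.
Op 11: insert a.com -> 10.0.0.4 (expiry=20+1=21). clock=20
Op 12: insert c.com -> 10.0.0.4 (expiry=20+2=22). clock=20
Op 13: tick 2 -> clock=22. purged={a.com,c.com}
Op 14: tick 1 -> clock=23.
Op 15: insert a.com -> 10.0.0.5 (expiry=23+2=25). clock=23
Op 16: tick 5 -> clock=28. purged={a.com}
Op 17: tick 1 -> clock=29.
lookup c.com: not in cache (expired or never inserted)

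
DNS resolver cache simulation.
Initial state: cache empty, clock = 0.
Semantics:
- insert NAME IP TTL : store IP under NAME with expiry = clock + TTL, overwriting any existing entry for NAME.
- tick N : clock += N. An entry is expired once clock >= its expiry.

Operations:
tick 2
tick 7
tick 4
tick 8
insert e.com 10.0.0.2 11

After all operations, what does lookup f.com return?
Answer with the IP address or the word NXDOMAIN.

Op 1: tick 2 -> clock=2.
Op 2: tick 7 -> clock=9.
Op 3: tick 4 -> clock=13.
Op 4: tick 8 -> clock=21.
Op 5: insert e.com -> 10.0.0.2 (expiry=21+11=32). clock=21
lookup f.com: not in cache (expired or never inserted)

Answer: NXDOMAIN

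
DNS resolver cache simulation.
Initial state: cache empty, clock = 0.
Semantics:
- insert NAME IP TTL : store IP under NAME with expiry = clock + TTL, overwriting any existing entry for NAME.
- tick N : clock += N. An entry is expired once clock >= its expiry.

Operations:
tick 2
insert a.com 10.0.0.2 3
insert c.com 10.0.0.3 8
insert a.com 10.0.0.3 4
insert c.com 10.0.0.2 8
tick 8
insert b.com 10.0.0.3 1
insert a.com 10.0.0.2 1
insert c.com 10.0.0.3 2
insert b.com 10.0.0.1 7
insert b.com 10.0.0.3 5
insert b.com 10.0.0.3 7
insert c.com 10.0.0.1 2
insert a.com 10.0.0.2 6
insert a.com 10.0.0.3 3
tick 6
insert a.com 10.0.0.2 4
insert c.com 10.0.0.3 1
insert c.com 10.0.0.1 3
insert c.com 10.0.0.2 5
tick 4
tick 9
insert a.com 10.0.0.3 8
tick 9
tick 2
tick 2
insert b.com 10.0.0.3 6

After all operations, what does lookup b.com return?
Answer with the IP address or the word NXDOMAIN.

Op 1: tick 2 -> clock=2.
Op 2: insert a.com -> 10.0.0.2 (expiry=2+3=5). clock=2
Op 3: insert c.com -> 10.0.0.3 (expiry=2+8=10). clock=2
Op 4: insert a.com -> 10.0.0.3 (expiry=2+4=6). clock=2
Op 5: insert c.com -> 10.0.0.2 (expiry=2+8=10). clock=2
Op 6: tick 8 -> clock=10. purged={a.com,c.com}
Op 7: insert b.com -> 10.0.0.3 (expiry=10+1=11). clock=10
Op 8: insert a.com -> 10.0.0.2 (expiry=10+1=11). clock=10
Op 9: insert c.com -> 10.0.0.3 (expiry=10+2=12). clock=10
Op 10: insert b.com -> 10.0.0.1 (expiry=10+7=17). clock=10
Op 11: insert b.com -> 10.0.0.3 (expiry=10+5=15). clock=10
Op 12: insert b.com -> 10.0.0.3 (expiry=10+7=17). clock=10
Op 13: insert c.com -> 10.0.0.1 (expiry=10+2=12). clock=10
Op 14: insert a.com -> 10.0.0.2 (expiry=10+6=16). clock=10
Op 15: insert a.com -> 10.0.0.3 (expiry=10+3=13). clock=10
Op 16: tick 6 -> clock=16. purged={a.com,c.com}
Op 17: insert a.com -> 10.0.0.2 (expiry=16+4=20). clock=16
Op 18: insert c.com -> 10.0.0.3 (expiry=16+1=17). clock=16
Op 19: insert c.com -> 10.0.0.1 (expiry=16+3=19). clock=16
Op 20: insert c.com -> 10.0.0.2 (expiry=16+5=21). clock=16
Op 21: tick 4 -> clock=20. purged={a.com,b.com}
Op 22: tick 9 -> clock=29. purged={c.com}
Op 23: insert a.com -> 10.0.0.3 (expiry=29+8=37). clock=29
Op 24: tick 9 -> clock=38. purged={a.com}
Op 25: tick 2 -> clock=40.
Op 26: tick 2 -> clock=42.
Op 27: insert b.com -> 10.0.0.3 (expiry=42+6=48). clock=42
lookup b.com: present, ip=10.0.0.3 expiry=48 > clock=42

Answer: 10.0.0.3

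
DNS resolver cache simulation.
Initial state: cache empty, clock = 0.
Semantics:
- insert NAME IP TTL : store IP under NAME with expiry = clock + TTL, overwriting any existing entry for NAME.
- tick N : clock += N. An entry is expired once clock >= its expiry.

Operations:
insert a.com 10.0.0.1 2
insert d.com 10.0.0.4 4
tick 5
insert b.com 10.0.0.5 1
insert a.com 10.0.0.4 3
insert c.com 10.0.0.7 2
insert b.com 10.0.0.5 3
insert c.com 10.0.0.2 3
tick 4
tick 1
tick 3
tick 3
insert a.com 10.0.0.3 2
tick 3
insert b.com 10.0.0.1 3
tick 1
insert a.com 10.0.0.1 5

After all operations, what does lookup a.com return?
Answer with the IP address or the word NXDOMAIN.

Answer: 10.0.0.1

Derivation:
Op 1: insert a.com -> 10.0.0.1 (expiry=0+2=2). clock=0
Op 2: insert d.com -> 10.0.0.4 (expiry=0+4=4). clock=0
Op 3: tick 5 -> clock=5. purged={a.com,d.com}
Op 4: insert b.com -> 10.0.0.5 (expiry=5+1=6). clock=5
Op 5: insert a.com -> 10.0.0.4 (expiry=5+3=8). clock=5
Op 6: insert c.com -> 10.0.0.7 (expiry=5+2=7). clock=5
Op 7: insert b.com -> 10.0.0.5 (expiry=5+3=8). clock=5
Op 8: insert c.com -> 10.0.0.2 (expiry=5+3=8). clock=5
Op 9: tick 4 -> clock=9. purged={a.com,b.com,c.com}
Op 10: tick 1 -> clock=10.
Op 11: tick 3 -> clock=13.
Op 12: tick 3 -> clock=16.
Op 13: insert a.com -> 10.0.0.3 (expiry=16+2=18). clock=16
Op 14: tick 3 -> clock=19. purged={a.com}
Op 15: insert b.com -> 10.0.0.1 (expiry=19+3=22). clock=19
Op 16: tick 1 -> clock=20.
Op 17: insert a.com -> 10.0.0.1 (expiry=20+5=25). clock=20
lookup a.com: present, ip=10.0.0.1 expiry=25 > clock=20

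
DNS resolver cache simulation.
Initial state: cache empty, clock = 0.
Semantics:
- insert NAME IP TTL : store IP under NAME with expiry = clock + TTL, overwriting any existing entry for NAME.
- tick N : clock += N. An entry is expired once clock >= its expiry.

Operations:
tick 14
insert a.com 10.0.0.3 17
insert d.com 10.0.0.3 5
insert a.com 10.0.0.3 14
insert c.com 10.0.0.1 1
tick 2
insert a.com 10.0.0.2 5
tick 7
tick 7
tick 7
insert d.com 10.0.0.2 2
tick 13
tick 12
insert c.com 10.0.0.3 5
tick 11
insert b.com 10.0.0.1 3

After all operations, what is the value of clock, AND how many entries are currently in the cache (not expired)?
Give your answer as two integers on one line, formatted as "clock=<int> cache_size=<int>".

Answer: clock=73 cache_size=1

Derivation:
Op 1: tick 14 -> clock=14.
Op 2: insert a.com -> 10.0.0.3 (expiry=14+17=31). clock=14
Op 3: insert d.com -> 10.0.0.3 (expiry=14+5=19). clock=14
Op 4: insert a.com -> 10.0.0.3 (expiry=14+14=28). clock=14
Op 5: insert c.com -> 10.0.0.1 (expiry=14+1=15). clock=14
Op 6: tick 2 -> clock=16. purged={c.com}
Op 7: insert a.com -> 10.0.0.2 (expiry=16+5=21). clock=16
Op 8: tick 7 -> clock=23. purged={a.com,d.com}
Op 9: tick 7 -> clock=30.
Op 10: tick 7 -> clock=37.
Op 11: insert d.com -> 10.0.0.2 (expiry=37+2=39). clock=37
Op 12: tick 13 -> clock=50. purged={d.com}
Op 13: tick 12 -> clock=62.
Op 14: insert c.com -> 10.0.0.3 (expiry=62+5=67). clock=62
Op 15: tick 11 -> clock=73. purged={c.com}
Op 16: insert b.com -> 10.0.0.1 (expiry=73+3=76). clock=73
Final clock = 73
Final cache (unexpired): {b.com} -> size=1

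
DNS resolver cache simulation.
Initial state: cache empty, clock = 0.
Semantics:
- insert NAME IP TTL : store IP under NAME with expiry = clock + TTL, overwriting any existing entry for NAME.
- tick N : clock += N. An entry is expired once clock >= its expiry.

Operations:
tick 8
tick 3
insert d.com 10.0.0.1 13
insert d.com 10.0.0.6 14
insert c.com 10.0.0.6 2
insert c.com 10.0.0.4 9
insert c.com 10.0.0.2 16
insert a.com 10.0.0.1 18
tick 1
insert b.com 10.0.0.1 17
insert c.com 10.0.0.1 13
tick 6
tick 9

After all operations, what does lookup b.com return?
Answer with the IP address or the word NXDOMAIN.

Answer: 10.0.0.1

Derivation:
Op 1: tick 8 -> clock=8.
Op 2: tick 3 -> clock=11.
Op 3: insert d.com -> 10.0.0.1 (expiry=11+13=24). clock=11
Op 4: insert d.com -> 10.0.0.6 (expiry=11+14=25). clock=11
Op 5: insert c.com -> 10.0.0.6 (expiry=11+2=13). clock=11
Op 6: insert c.com -> 10.0.0.4 (expiry=11+9=20). clock=11
Op 7: insert c.com -> 10.0.0.2 (expiry=11+16=27). clock=11
Op 8: insert a.com -> 10.0.0.1 (expiry=11+18=29). clock=11
Op 9: tick 1 -> clock=12.
Op 10: insert b.com -> 10.0.0.1 (expiry=12+17=29). clock=12
Op 11: insert c.com -> 10.0.0.1 (expiry=12+13=25). clock=12
Op 12: tick 6 -> clock=18.
Op 13: tick 9 -> clock=27. purged={c.com,d.com}
lookup b.com: present, ip=10.0.0.1 expiry=29 > clock=27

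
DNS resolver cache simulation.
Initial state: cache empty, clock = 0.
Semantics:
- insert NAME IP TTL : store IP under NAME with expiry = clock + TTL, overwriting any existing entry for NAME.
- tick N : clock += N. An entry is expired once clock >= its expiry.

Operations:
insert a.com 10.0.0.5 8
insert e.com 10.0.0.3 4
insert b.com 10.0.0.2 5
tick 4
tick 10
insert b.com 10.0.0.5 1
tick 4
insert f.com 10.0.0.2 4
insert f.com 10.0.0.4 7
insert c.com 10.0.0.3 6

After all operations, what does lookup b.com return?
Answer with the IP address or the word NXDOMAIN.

Op 1: insert a.com -> 10.0.0.5 (expiry=0+8=8). clock=0
Op 2: insert e.com -> 10.0.0.3 (expiry=0+4=4). clock=0
Op 3: insert b.com -> 10.0.0.2 (expiry=0+5=5). clock=0
Op 4: tick 4 -> clock=4. purged={e.com}
Op 5: tick 10 -> clock=14. purged={a.com,b.com}
Op 6: insert b.com -> 10.0.0.5 (expiry=14+1=15). clock=14
Op 7: tick 4 -> clock=18. purged={b.com}
Op 8: insert f.com -> 10.0.0.2 (expiry=18+4=22). clock=18
Op 9: insert f.com -> 10.0.0.4 (expiry=18+7=25). clock=18
Op 10: insert c.com -> 10.0.0.3 (expiry=18+6=24). clock=18
lookup b.com: not in cache (expired or never inserted)

Answer: NXDOMAIN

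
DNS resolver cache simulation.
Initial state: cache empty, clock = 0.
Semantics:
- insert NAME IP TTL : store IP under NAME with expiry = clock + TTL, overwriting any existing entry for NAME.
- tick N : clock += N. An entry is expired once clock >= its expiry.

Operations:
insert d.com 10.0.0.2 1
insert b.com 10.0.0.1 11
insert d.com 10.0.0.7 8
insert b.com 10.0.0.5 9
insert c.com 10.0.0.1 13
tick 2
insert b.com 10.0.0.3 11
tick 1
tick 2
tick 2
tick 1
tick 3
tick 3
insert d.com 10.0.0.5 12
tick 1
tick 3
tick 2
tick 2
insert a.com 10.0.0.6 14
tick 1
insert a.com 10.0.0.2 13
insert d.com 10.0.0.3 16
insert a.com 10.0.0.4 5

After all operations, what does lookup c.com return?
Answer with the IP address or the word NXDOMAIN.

Op 1: insert d.com -> 10.0.0.2 (expiry=0+1=1). clock=0
Op 2: insert b.com -> 10.0.0.1 (expiry=0+11=11). clock=0
Op 3: insert d.com -> 10.0.0.7 (expiry=0+8=8). clock=0
Op 4: insert b.com -> 10.0.0.5 (expiry=0+9=9). clock=0
Op 5: insert c.com -> 10.0.0.1 (expiry=0+13=13). clock=0
Op 6: tick 2 -> clock=2.
Op 7: insert b.com -> 10.0.0.3 (expiry=2+11=13). clock=2
Op 8: tick 1 -> clock=3.
Op 9: tick 2 -> clock=5.
Op 10: tick 2 -> clock=7.
Op 11: tick 1 -> clock=8. purged={d.com}
Op 12: tick 3 -> clock=11.
Op 13: tick 3 -> clock=14. purged={b.com,c.com}
Op 14: insert d.com -> 10.0.0.5 (expiry=14+12=26). clock=14
Op 15: tick 1 -> clock=15.
Op 16: tick 3 -> clock=18.
Op 17: tick 2 -> clock=20.
Op 18: tick 2 -> clock=22.
Op 19: insert a.com -> 10.0.0.6 (expiry=22+14=36). clock=22
Op 20: tick 1 -> clock=23.
Op 21: insert a.com -> 10.0.0.2 (expiry=23+13=36). clock=23
Op 22: insert d.com -> 10.0.0.3 (expiry=23+16=39). clock=23
Op 23: insert a.com -> 10.0.0.4 (expiry=23+5=28). clock=23
lookup c.com: not in cache (expired or never inserted)

Answer: NXDOMAIN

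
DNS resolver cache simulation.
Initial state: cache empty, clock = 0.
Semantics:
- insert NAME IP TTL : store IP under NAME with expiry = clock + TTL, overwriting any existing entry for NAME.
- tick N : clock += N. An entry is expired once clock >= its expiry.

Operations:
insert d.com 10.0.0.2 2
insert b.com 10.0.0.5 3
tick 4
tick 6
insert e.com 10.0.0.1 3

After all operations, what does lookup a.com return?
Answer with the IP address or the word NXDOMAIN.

Answer: NXDOMAIN

Derivation:
Op 1: insert d.com -> 10.0.0.2 (expiry=0+2=2). clock=0
Op 2: insert b.com -> 10.0.0.5 (expiry=0+3=3). clock=0
Op 3: tick 4 -> clock=4. purged={b.com,d.com}
Op 4: tick 6 -> clock=10.
Op 5: insert e.com -> 10.0.0.1 (expiry=10+3=13). clock=10
lookup a.com: not in cache (expired or never inserted)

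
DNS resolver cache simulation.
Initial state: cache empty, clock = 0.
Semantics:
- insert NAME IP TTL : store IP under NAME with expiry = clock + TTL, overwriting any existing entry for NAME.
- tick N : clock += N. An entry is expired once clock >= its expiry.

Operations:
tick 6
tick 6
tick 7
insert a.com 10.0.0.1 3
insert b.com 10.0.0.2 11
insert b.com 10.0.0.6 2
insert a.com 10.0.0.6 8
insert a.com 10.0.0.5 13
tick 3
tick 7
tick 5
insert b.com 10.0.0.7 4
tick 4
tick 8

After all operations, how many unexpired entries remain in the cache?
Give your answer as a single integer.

Answer: 0

Derivation:
Op 1: tick 6 -> clock=6.
Op 2: tick 6 -> clock=12.
Op 3: tick 7 -> clock=19.
Op 4: insert a.com -> 10.0.0.1 (expiry=19+3=22). clock=19
Op 5: insert b.com -> 10.0.0.2 (expiry=19+11=30). clock=19
Op 6: insert b.com -> 10.0.0.6 (expiry=19+2=21). clock=19
Op 7: insert a.com -> 10.0.0.6 (expiry=19+8=27). clock=19
Op 8: insert a.com -> 10.0.0.5 (expiry=19+13=32). clock=19
Op 9: tick 3 -> clock=22. purged={b.com}
Op 10: tick 7 -> clock=29.
Op 11: tick 5 -> clock=34. purged={a.com}
Op 12: insert b.com -> 10.0.0.7 (expiry=34+4=38). clock=34
Op 13: tick 4 -> clock=38. purged={b.com}
Op 14: tick 8 -> clock=46.
Final cache (unexpired): {} -> size=0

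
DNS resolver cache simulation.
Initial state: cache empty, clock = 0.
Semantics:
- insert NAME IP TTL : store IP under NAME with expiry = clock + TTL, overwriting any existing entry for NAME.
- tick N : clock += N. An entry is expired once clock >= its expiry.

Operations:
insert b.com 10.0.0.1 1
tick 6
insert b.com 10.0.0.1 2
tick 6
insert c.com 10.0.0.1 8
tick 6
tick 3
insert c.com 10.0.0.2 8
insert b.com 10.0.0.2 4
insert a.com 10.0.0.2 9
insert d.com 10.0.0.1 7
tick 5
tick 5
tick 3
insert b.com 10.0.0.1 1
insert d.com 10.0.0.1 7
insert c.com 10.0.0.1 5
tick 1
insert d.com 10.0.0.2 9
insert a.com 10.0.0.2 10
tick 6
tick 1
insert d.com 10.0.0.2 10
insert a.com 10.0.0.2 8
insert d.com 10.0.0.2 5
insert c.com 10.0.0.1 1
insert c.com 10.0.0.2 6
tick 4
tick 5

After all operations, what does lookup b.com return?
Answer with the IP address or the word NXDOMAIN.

Answer: NXDOMAIN

Derivation:
Op 1: insert b.com -> 10.0.0.1 (expiry=0+1=1). clock=0
Op 2: tick 6 -> clock=6. purged={b.com}
Op 3: insert b.com -> 10.0.0.1 (expiry=6+2=8). clock=6
Op 4: tick 6 -> clock=12. purged={b.com}
Op 5: insert c.com -> 10.0.0.1 (expiry=12+8=20). clock=12
Op 6: tick 6 -> clock=18.
Op 7: tick 3 -> clock=21. purged={c.com}
Op 8: insert c.com -> 10.0.0.2 (expiry=21+8=29). clock=21
Op 9: insert b.com -> 10.0.0.2 (expiry=21+4=25). clock=21
Op 10: insert a.com -> 10.0.0.2 (expiry=21+9=30). clock=21
Op 11: insert d.com -> 10.0.0.1 (expiry=21+7=28). clock=21
Op 12: tick 5 -> clock=26. purged={b.com}
Op 13: tick 5 -> clock=31. purged={a.com,c.com,d.com}
Op 14: tick 3 -> clock=34.
Op 15: insert b.com -> 10.0.0.1 (expiry=34+1=35). clock=34
Op 16: insert d.com -> 10.0.0.1 (expiry=34+7=41). clock=34
Op 17: insert c.com -> 10.0.0.1 (expiry=34+5=39). clock=34
Op 18: tick 1 -> clock=35. purged={b.com}
Op 19: insert d.com -> 10.0.0.2 (expiry=35+9=44). clock=35
Op 20: insert a.com -> 10.0.0.2 (expiry=35+10=45). clock=35
Op 21: tick 6 -> clock=41. purged={c.com}
Op 22: tick 1 -> clock=42.
Op 23: insert d.com -> 10.0.0.2 (expiry=42+10=52). clock=42
Op 24: insert a.com -> 10.0.0.2 (expiry=42+8=50). clock=42
Op 25: insert d.com -> 10.0.0.2 (expiry=42+5=47). clock=42
Op 26: insert c.com -> 10.0.0.1 (expiry=42+1=43). clock=42
Op 27: insert c.com -> 10.0.0.2 (expiry=42+6=48). clock=42
Op 28: tick 4 -> clock=46.
Op 29: tick 5 -> clock=51. purged={a.com,c.com,d.com}
lookup b.com: not in cache (expired or never inserted)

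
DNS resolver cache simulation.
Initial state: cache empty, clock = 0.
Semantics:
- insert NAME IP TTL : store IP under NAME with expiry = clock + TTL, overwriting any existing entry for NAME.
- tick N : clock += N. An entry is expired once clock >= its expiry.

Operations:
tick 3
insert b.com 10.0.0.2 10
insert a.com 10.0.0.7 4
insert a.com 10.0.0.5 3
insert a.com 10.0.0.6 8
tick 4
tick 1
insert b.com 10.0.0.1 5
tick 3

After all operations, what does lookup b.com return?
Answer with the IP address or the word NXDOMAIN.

Answer: 10.0.0.1

Derivation:
Op 1: tick 3 -> clock=3.
Op 2: insert b.com -> 10.0.0.2 (expiry=3+10=13). clock=3
Op 3: insert a.com -> 10.0.0.7 (expiry=3+4=7). clock=3
Op 4: insert a.com -> 10.0.0.5 (expiry=3+3=6). clock=3
Op 5: insert a.com -> 10.0.0.6 (expiry=3+8=11). clock=3
Op 6: tick 4 -> clock=7.
Op 7: tick 1 -> clock=8.
Op 8: insert b.com -> 10.0.0.1 (expiry=8+5=13). clock=8
Op 9: tick 3 -> clock=11. purged={a.com}
lookup b.com: present, ip=10.0.0.1 expiry=13 > clock=11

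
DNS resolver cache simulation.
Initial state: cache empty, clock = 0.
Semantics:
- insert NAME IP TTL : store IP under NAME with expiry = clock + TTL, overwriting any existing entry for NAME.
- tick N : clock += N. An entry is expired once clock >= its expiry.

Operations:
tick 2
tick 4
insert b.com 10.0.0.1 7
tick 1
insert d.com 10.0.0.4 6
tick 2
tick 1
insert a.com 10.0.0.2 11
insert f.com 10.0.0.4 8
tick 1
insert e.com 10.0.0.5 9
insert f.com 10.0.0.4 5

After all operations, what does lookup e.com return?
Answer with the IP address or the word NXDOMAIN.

Answer: 10.0.0.5

Derivation:
Op 1: tick 2 -> clock=2.
Op 2: tick 4 -> clock=6.
Op 3: insert b.com -> 10.0.0.1 (expiry=6+7=13). clock=6
Op 4: tick 1 -> clock=7.
Op 5: insert d.com -> 10.0.0.4 (expiry=7+6=13). clock=7
Op 6: tick 2 -> clock=9.
Op 7: tick 1 -> clock=10.
Op 8: insert a.com -> 10.0.0.2 (expiry=10+11=21). clock=10
Op 9: insert f.com -> 10.0.0.4 (expiry=10+8=18). clock=10
Op 10: tick 1 -> clock=11.
Op 11: insert e.com -> 10.0.0.5 (expiry=11+9=20). clock=11
Op 12: insert f.com -> 10.0.0.4 (expiry=11+5=16). clock=11
lookup e.com: present, ip=10.0.0.5 expiry=20 > clock=11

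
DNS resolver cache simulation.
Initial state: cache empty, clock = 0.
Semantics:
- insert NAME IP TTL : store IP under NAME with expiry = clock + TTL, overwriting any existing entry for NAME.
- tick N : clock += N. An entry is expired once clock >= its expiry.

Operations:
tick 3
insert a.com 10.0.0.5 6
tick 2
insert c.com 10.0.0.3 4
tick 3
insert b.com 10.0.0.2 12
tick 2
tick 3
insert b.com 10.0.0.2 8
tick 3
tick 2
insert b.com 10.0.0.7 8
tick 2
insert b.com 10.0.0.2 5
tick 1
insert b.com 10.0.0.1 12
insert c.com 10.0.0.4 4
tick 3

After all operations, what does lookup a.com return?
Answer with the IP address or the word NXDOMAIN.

Op 1: tick 3 -> clock=3.
Op 2: insert a.com -> 10.0.0.5 (expiry=3+6=9). clock=3
Op 3: tick 2 -> clock=5.
Op 4: insert c.com -> 10.0.0.3 (expiry=5+4=9). clock=5
Op 5: tick 3 -> clock=8.
Op 6: insert b.com -> 10.0.0.2 (expiry=8+12=20). clock=8
Op 7: tick 2 -> clock=10. purged={a.com,c.com}
Op 8: tick 3 -> clock=13.
Op 9: insert b.com -> 10.0.0.2 (expiry=13+8=21). clock=13
Op 10: tick 3 -> clock=16.
Op 11: tick 2 -> clock=18.
Op 12: insert b.com -> 10.0.0.7 (expiry=18+8=26). clock=18
Op 13: tick 2 -> clock=20.
Op 14: insert b.com -> 10.0.0.2 (expiry=20+5=25). clock=20
Op 15: tick 1 -> clock=21.
Op 16: insert b.com -> 10.0.0.1 (expiry=21+12=33). clock=21
Op 17: insert c.com -> 10.0.0.4 (expiry=21+4=25). clock=21
Op 18: tick 3 -> clock=24.
lookup a.com: not in cache (expired or never inserted)

Answer: NXDOMAIN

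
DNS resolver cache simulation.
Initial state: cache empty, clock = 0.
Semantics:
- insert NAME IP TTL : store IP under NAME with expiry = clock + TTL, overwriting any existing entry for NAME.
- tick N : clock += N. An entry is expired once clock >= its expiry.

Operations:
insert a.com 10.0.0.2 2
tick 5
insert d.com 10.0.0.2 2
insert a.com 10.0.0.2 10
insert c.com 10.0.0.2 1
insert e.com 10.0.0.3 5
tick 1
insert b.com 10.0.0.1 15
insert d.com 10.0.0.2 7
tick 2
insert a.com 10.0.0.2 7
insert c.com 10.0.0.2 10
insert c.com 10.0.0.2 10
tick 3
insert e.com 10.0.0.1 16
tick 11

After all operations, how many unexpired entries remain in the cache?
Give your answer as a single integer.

Op 1: insert a.com -> 10.0.0.2 (expiry=0+2=2). clock=0
Op 2: tick 5 -> clock=5. purged={a.com}
Op 3: insert d.com -> 10.0.0.2 (expiry=5+2=7). clock=5
Op 4: insert a.com -> 10.0.0.2 (expiry=5+10=15). clock=5
Op 5: insert c.com -> 10.0.0.2 (expiry=5+1=6). clock=5
Op 6: insert e.com -> 10.0.0.3 (expiry=5+5=10). clock=5
Op 7: tick 1 -> clock=6. purged={c.com}
Op 8: insert b.com -> 10.0.0.1 (expiry=6+15=21). clock=6
Op 9: insert d.com -> 10.0.0.2 (expiry=6+7=13). clock=6
Op 10: tick 2 -> clock=8.
Op 11: insert a.com -> 10.0.0.2 (expiry=8+7=15). clock=8
Op 12: insert c.com -> 10.0.0.2 (expiry=8+10=18). clock=8
Op 13: insert c.com -> 10.0.0.2 (expiry=8+10=18). clock=8
Op 14: tick 3 -> clock=11. purged={e.com}
Op 15: insert e.com -> 10.0.0.1 (expiry=11+16=27). clock=11
Op 16: tick 11 -> clock=22. purged={a.com,b.com,c.com,d.com}
Final cache (unexpired): {e.com} -> size=1

Answer: 1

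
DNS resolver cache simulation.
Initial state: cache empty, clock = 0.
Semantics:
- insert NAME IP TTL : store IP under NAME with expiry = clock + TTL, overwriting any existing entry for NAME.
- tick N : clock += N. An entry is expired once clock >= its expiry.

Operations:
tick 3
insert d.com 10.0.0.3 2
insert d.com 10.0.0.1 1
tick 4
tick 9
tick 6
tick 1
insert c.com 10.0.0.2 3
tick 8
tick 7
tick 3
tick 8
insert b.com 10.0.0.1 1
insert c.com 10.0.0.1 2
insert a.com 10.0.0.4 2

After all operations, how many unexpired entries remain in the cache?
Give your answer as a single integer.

Answer: 3

Derivation:
Op 1: tick 3 -> clock=3.
Op 2: insert d.com -> 10.0.0.3 (expiry=3+2=5). clock=3
Op 3: insert d.com -> 10.0.0.1 (expiry=3+1=4). clock=3
Op 4: tick 4 -> clock=7. purged={d.com}
Op 5: tick 9 -> clock=16.
Op 6: tick 6 -> clock=22.
Op 7: tick 1 -> clock=23.
Op 8: insert c.com -> 10.0.0.2 (expiry=23+3=26). clock=23
Op 9: tick 8 -> clock=31. purged={c.com}
Op 10: tick 7 -> clock=38.
Op 11: tick 3 -> clock=41.
Op 12: tick 8 -> clock=49.
Op 13: insert b.com -> 10.0.0.1 (expiry=49+1=50). clock=49
Op 14: insert c.com -> 10.0.0.1 (expiry=49+2=51). clock=49
Op 15: insert a.com -> 10.0.0.4 (expiry=49+2=51). clock=49
Final cache (unexpired): {a.com,b.com,c.com} -> size=3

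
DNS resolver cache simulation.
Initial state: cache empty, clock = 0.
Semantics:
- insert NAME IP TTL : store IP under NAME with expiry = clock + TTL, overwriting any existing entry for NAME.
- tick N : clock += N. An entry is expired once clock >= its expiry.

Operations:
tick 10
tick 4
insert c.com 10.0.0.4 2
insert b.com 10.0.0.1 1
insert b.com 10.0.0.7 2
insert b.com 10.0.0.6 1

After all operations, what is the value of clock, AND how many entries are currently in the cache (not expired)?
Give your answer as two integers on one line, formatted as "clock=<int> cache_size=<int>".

Answer: clock=14 cache_size=2

Derivation:
Op 1: tick 10 -> clock=10.
Op 2: tick 4 -> clock=14.
Op 3: insert c.com -> 10.0.0.4 (expiry=14+2=16). clock=14
Op 4: insert b.com -> 10.0.0.1 (expiry=14+1=15). clock=14
Op 5: insert b.com -> 10.0.0.7 (expiry=14+2=16). clock=14
Op 6: insert b.com -> 10.0.0.6 (expiry=14+1=15). clock=14
Final clock = 14
Final cache (unexpired): {b.com,c.com} -> size=2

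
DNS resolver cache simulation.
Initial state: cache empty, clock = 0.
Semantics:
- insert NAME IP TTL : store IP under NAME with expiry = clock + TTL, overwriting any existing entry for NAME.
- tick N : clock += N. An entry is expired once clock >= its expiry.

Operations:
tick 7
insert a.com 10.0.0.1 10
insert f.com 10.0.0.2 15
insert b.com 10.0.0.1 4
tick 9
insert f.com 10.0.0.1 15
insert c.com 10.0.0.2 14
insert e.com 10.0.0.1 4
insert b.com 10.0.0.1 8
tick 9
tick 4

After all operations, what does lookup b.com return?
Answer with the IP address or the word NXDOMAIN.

Op 1: tick 7 -> clock=7.
Op 2: insert a.com -> 10.0.0.1 (expiry=7+10=17). clock=7
Op 3: insert f.com -> 10.0.0.2 (expiry=7+15=22). clock=7
Op 4: insert b.com -> 10.0.0.1 (expiry=7+4=11). clock=7
Op 5: tick 9 -> clock=16. purged={b.com}
Op 6: insert f.com -> 10.0.0.1 (expiry=16+15=31). clock=16
Op 7: insert c.com -> 10.0.0.2 (expiry=16+14=30). clock=16
Op 8: insert e.com -> 10.0.0.1 (expiry=16+4=20). clock=16
Op 9: insert b.com -> 10.0.0.1 (expiry=16+8=24). clock=16
Op 10: tick 9 -> clock=25. purged={a.com,b.com,e.com}
Op 11: tick 4 -> clock=29.
lookup b.com: not in cache (expired or never inserted)

Answer: NXDOMAIN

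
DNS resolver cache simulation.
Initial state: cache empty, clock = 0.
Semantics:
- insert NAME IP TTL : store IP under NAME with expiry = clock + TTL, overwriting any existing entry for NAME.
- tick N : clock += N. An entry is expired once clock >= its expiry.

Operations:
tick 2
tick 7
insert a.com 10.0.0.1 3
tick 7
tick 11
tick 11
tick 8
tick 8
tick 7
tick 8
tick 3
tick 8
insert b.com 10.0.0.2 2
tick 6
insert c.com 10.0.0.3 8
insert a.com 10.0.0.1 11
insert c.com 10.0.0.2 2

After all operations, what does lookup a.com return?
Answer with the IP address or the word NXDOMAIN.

Answer: 10.0.0.1

Derivation:
Op 1: tick 2 -> clock=2.
Op 2: tick 7 -> clock=9.
Op 3: insert a.com -> 10.0.0.1 (expiry=9+3=12). clock=9
Op 4: tick 7 -> clock=16. purged={a.com}
Op 5: tick 11 -> clock=27.
Op 6: tick 11 -> clock=38.
Op 7: tick 8 -> clock=46.
Op 8: tick 8 -> clock=54.
Op 9: tick 7 -> clock=61.
Op 10: tick 8 -> clock=69.
Op 11: tick 3 -> clock=72.
Op 12: tick 8 -> clock=80.
Op 13: insert b.com -> 10.0.0.2 (expiry=80+2=82). clock=80
Op 14: tick 6 -> clock=86. purged={b.com}
Op 15: insert c.com -> 10.0.0.3 (expiry=86+8=94). clock=86
Op 16: insert a.com -> 10.0.0.1 (expiry=86+11=97). clock=86
Op 17: insert c.com -> 10.0.0.2 (expiry=86+2=88). clock=86
lookup a.com: present, ip=10.0.0.1 expiry=97 > clock=86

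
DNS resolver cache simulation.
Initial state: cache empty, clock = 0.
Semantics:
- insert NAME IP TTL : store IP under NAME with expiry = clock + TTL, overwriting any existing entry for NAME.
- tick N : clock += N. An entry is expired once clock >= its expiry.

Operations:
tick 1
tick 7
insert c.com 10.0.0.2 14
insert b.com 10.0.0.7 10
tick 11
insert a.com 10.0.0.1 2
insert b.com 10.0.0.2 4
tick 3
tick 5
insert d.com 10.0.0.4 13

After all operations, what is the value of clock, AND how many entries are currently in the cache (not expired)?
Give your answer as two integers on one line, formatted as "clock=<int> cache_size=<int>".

Answer: clock=27 cache_size=1

Derivation:
Op 1: tick 1 -> clock=1.
Op 2: tick 7 -> clock=8.
Op 3: insert c.com -> 10.0.0.2 (expiry=8+14=22). clock=8
Op 4: insert b.com -> 10.0.0.7 (expiry=8+10=18). clock=8
Op 5: tick 11 -> clock=19. purged={b.com}
Op 6: insert a.com -> 10.0.0.1 (expiry=19+2=21). clock=19
Op 7: insert b.com -> 10.0.0.2 (expiry=19+4=23). clock=19
Op 8: tick 3 -> clock=22. purged={a.com,c.com}
Op 9: tick 5 -> clock=27. purged={b.com}
Op 10: insert d.com -> 10.0.0.4 (expiry=27+13=40). clock=27
Final clock = 27
Final cache (unexpired): {d.com} -> size=1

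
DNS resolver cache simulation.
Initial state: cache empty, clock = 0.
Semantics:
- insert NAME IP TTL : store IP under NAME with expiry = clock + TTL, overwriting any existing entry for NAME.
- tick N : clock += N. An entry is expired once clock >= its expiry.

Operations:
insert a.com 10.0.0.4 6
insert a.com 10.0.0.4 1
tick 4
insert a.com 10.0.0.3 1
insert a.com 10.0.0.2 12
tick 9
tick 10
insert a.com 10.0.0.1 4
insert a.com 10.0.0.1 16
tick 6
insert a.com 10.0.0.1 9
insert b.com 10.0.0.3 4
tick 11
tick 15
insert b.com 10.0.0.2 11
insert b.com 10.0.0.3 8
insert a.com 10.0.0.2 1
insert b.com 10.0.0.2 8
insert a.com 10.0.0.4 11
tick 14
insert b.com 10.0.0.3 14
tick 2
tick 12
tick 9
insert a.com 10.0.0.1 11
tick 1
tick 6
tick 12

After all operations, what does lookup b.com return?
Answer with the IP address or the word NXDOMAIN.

Answer: NXDOMAIN

Derivation:
Op 1: insert a.com -> 10.0.0.4 (expiry=0+6=6). clock=0
Op 2: insert a.com -> 10.0.0.4 (expiry=0+1=1). clock=0
Op 3: tick 4 -> clock=4. purged={a.com}
Op 4: insert a.com -> 10.0.0.3 (expiry=4+1=5). clock=4
Op 5: insert a.com -> 10.0.0.2 (expiry=4+12=16). clock=4
Op 6: tick 9 -> clock=13.
Op 7: tick 10 -> clock=23. purged={a.com}
Op 8: insert a.com -> 10.0.0.1 (expiry=23+4=27). clock=23
Op 9: insert a.com -> 10.0.0.1 (expiry=23+16=39). clock=23
Op 10: tick 6 -> clock=29.
Op 11: insert a.com -> 10.0.0.1 (expiry=29+9=38). clock=29
Op 12: insert b.com -> 10.0.0.3 (expiry=29+4=33). clock=29
Op 13: tick 11 -> clock=40. purged={a.com,b.com}
Op 14: tick 15 -> clock=55.
Op 15: insert b.com -> 10.0.0.2 (expiry=55+11=66). clock=55
Op 16: insert b.com -> 10.0.0.3 (expiry=55+8=63). clock=55
Op 17: insert a.com -> 10.0.0.2 (expiry=55+1=56). clock=55
Op 18: insert b.com -> 10.0.0.2 (expiry=55+8=63). clock=55
Op 19: insert a.com -> 10.0.0.4 (expiry=55+11=66). clock=55
Op 20: tick 14 -> clock=69. purged={a.com,b.com}
Op 21: insert b.com -> 10.0.0.3 (expiry=69+14=83). clock=69
Op 22: tick 2 -> clock=71.
Op 23: tick 12 -> clock=83. purged={b.com}
Op 24: tick 9 -> clock=92.
Op 25: insert a.com -> 10.0.0.1 (expiry=92+11=103). clock=92
Op 26: tick 1 -> clock=93.
Op 27: tick 6 -> clock=99.
Op 28: tick 12 -> clock=111. purged={a.com}
lookup b.com: not in cache (expired or never inserted)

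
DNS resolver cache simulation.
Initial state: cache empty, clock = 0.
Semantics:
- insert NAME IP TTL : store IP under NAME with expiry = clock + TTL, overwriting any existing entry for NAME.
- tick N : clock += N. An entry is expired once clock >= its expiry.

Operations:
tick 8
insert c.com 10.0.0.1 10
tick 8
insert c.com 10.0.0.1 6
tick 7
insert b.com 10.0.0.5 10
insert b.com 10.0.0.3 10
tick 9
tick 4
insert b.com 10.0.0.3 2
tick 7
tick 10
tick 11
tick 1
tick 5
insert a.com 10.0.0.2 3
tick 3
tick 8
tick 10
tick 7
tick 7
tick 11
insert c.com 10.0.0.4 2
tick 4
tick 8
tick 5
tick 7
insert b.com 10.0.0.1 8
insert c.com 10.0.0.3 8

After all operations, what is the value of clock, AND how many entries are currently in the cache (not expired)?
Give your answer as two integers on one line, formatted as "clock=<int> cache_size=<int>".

Answer: clock=140 cache_size=2

Derivation:
Op 1: tick 8 -> clock=8.
Op 2: insert c.com -> 10.0.0.1 (expiry=8+10=18). clock=8
Op 3: tick 8 -> clock=16.
Op 4: insert c.com -> 10.0.0.1 (expiry=16+6=22). clock=16
Op 5: tick 7 -> clock=23. purged={c.com}
Op 6: insert b.com -> 10.0.0.5 (expiry=23+10=33). clock=23
Op 7: insert b.com -> 10.0.0.3 (expiry=23+10=33). clock=23
Op 8: tick 9 -> clock=32.
Op 9: tick 4 -> clock=36. purged={b.com}
Op 10: insert b.com -> 10.0.0.3 (expiry=36+2=38). clock=36
Op 11: tick 7 -> clock=43. purged={b.com}
Op 12: tick 10 -> clock=53.
Op 13: tick 11 -> clock=64.
Op 14: tick 1 -> clock=65.
Op 15: tick 5 -> clock=70.
Op 16: insert a.com -> 10.0.0.2 (expiry=70+3=73). clock=70
Op 17: tick 3 -> clock=73. purged={a.com}
Op 18: tick 8 -> clock=81.
Op 19: tick 10 -> clock=91.
Op 20: tick 7 -> clock=98.
Op 21: tick 7 -> clock=105.
Op 22: tick 11 -> clock=116.
Op 23: insert c.com -> 10.0.0.4 (expiry=116+2=118). clock=116
Op 24: tick 4 -> clock=120. purged={c.com}
Op 25: tick 8 -> clock=128.
Op 26: tick 5 -> clock=133.
Op 27: tick 7 -> clock=140.
Op 28: insert b.com -> 10.0.0.1 (expiry=140+8=148). clock=140
Op 29: insert c.com -> 10.0.0.3 (expiry=140+8=148). clock=140
Final clock = 140
Final cache (unexpired): {b.com,c.com} -> size=2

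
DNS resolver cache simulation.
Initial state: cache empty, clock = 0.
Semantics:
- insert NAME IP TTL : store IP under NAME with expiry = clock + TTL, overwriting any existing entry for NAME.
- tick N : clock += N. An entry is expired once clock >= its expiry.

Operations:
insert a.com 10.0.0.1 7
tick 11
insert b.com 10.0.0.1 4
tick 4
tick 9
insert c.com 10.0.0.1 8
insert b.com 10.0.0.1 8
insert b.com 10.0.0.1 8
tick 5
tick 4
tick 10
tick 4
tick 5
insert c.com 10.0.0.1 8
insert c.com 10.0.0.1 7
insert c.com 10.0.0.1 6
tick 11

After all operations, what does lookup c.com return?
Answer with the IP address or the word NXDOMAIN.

Op 1: insert a.com -> 10.0.0.1 (expiry=0+7=7). clock=0
Op 2: tick 11 -> clock=11. purged={a.com}
Op 3: insert b.com -> 10.0.0.1 (expiry=11+4=15). clock=11
Op 4: tick 4 -> clock=15. purged={b.com}
Op 5: tick 9 -> clock=24.
Op 6: insert c.com -> 10.0.0.1 (expiry=24+8=32). clock=24
Op 7: insert b.com -> 10.0.0.1 (expiry=24+8=32). clock=24
Op 8: insert b.com -> 10.0.0.1 (expiry=24+8=32). clock=24
Op 9: tick 5 -> clock=29.
Op 10: tick 4 -> clock=33. purged={b.com,c.com}
Op 11: tick 10 -> clock=43.
Op 12: tick 4 -> clock=47.
Op 13: tick 5 -> clock=52.
Op 14: insert c.com -> 10.0.0.1 (expiry=52+8=60). clock=52
Op 15: insert c.com -> 10.0.0.1 (expiry=52+7=59). clock=52
Op 16: insert c.com -> 10.0.0.1 (expiry=52+6=58). clock=52
Op 17: tick 11 -> clock=63. purged={c.com}
lookup c.com: not in cache (expired or never inserted)

Answer: NXDOMAIN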